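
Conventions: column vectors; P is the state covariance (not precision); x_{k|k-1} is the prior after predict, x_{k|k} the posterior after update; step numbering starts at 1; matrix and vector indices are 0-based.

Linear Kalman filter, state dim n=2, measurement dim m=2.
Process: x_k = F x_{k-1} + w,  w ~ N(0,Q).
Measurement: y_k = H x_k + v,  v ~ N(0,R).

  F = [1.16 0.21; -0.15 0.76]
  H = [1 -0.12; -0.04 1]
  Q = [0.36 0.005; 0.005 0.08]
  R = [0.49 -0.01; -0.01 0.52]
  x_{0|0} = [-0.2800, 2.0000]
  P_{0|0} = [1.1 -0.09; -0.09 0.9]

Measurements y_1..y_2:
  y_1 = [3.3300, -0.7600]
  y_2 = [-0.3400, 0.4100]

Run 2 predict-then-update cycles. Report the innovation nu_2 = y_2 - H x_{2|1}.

innov = [-3.5819, 0.7727]

step 1: x^-=[0.0952, 1.5620]  P^-=[1.8360 -0.1193; -0.1193 0.6451]  S=[2.3639 -0.2807; -0.2807 1.1776]  K=[0.7855 0.0236; -0.0182 0.5475]  nu=[3.4222, -2.3182]  x^+=[2.7288, 0.2305]  P^+=[0.3871 0.0199; 0.0199 0.2857]
step 2: x^-=[3.2138, -0.2342]  P^-=[0.9031 0.0002; 0.0002 0.2492]  S=[1.3967 -0.0759; -0.0759 0.7706]  K=[0.6475 0.0171; -0.0037 0.3230]  nu=[-3.5819, 0.7727]  x^+=[0.9076, 0.0288]  P^+=[0.3189 0.0152; 0.0152 0.1686]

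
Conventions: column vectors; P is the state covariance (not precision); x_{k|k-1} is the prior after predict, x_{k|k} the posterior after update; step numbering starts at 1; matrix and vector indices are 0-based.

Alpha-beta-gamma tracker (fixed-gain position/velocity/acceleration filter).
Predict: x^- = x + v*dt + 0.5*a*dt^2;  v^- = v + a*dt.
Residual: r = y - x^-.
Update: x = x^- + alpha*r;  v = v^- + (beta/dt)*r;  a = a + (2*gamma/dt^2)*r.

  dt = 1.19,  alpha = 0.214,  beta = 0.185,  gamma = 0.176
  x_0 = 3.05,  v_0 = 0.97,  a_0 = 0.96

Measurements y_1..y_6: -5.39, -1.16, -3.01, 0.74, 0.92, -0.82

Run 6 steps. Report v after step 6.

step 1: x_pred=4.8840  r=-10.2740  x^+=2.6854  v^+=0.5152  a^+=-1.5938
step 2: x_pred=2.1699  r=-3.3299  x^+=1.4573  v^+=-1.8991  a^+=-2.4215
step 3: x_pred=-2.5172  r=-0.4928  x^+=-2.6227  v^+=-4.8574  a^+=-2.5440
step 4: x_pred=-10.2043  r=10.9443  x^+=-7.8622  v^+=-6.1834  a^+=0.1764
step 5: x_pred=-15.0955  r=16.0155  x^+=-11.6682  v^+=-3.4837  a^+=4.1574
step 6: x_pred=-12.8701  r=12.0501  x^+=-10.2914  v^+=3.3369  a^+=7.1527

v_post = 3.3369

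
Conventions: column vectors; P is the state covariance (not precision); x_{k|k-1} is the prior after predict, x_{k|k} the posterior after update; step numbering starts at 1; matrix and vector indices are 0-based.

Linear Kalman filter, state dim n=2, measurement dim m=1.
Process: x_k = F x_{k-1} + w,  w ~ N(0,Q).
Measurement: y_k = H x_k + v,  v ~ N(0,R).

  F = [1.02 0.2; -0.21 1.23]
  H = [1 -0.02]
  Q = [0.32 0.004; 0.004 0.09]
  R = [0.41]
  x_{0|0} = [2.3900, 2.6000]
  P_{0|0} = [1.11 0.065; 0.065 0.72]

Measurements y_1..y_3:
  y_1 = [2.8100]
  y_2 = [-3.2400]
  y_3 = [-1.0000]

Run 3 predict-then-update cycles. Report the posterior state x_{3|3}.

step 1: x^-=[2.9578, 2.6961]  P^-=[1.5302 0.0222; 0.0222 1.1947]  S=[1.9398]  K=[0.7886; -0.0009]  nu=[-0.0939]  x^+=[2.8838, 2.6962]  P^+=[0.3238 0.0235; 0.0235 1.1947]
step 2: x^-=[3.4807, 2.7107]  P^-=[0.7143 0.2571; 0.2571 1.8995]  S=[1.1147]  K=[0.6361; 0.1965]  nu=[-6.6665]  x^+=[-0.7601, 1.4006]  P^+=[0.2632 0.1177; 0.1177 1.8565]
step 3: x^-=[-0.4952, 1.8824]  P^-=[0.7161 0.5470; 0.5470 2.8495]  S=[1.1053]  K=[0.6379; 0.4434]  nu=[-0.4672]  x^+=[-0.7932, 1.6753]  P^+=[0.2662 0.2344; 0.2344 2.6322]

x_post = [-0.7932, 1.6753]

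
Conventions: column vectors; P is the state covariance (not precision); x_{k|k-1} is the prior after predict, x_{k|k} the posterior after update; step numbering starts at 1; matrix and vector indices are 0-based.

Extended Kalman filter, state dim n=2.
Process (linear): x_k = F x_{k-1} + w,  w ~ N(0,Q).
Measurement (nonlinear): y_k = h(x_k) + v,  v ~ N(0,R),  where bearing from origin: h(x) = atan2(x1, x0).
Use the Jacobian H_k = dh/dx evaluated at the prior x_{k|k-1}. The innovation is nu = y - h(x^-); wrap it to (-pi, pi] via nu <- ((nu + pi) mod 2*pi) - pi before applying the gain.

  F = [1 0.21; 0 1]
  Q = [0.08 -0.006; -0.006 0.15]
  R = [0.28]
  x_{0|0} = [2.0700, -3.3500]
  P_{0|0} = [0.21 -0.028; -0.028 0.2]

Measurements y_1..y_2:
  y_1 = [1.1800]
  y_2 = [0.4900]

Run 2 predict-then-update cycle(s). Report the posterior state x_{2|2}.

x_post = [1.8684, -2.6507]

step 1: x^-=[1.3665, -3.3500]  P^-=[0.2871 0.0080; 0.0080 0.3500]  H_jac=[0.2559 0.1044]  S=[0.3030]  K=[0.2452; 0.1273]  nu=[2.3635]  x^+=[1.9460, -3.0491]  P^+=[0.2688 -0.0015; -0.0015 0.3451]
step 2: x^-=[1.3057, -3.0491]  P^-=[0.3634 0.0650; 0.0650 0.4951]  H_jac=[0.2771 0.1187]  S=[0.3192]  K=[0.3398; 0.2405]  nu=[1.6562]  x^+=[1.8684, -2.6507]  P^+=[0.3266 0.0389; 0.0389 0.4766]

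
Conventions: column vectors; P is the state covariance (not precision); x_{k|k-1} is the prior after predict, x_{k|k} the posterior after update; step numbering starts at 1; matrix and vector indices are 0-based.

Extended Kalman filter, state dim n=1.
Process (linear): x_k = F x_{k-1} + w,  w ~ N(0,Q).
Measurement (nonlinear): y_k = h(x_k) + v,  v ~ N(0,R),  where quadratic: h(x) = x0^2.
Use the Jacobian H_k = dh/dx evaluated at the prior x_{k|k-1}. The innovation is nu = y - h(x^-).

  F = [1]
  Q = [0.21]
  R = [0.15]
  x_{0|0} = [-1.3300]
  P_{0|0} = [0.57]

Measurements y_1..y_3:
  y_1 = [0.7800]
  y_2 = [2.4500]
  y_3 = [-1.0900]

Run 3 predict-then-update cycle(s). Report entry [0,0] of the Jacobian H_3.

step 1: x^-=[-1.3300]  P^-=[0.7800]  H_jac=[-2.6600]  S=[5.6690]  K=[-0.3660]  nu=[-0.9889]  x^+=[-0.9681]  P^+=[0.0206]
step 2: x^-=[-0.9681]  P^-=[0.2306]  H_jac=[-1.9361]  S=[1.0146]  K=[-0.4401]  nu=[1.5128]  x^+=[-1.6339]  P^+=[0.0341]
step 3: x^-=[-1.6339]  P^-=[0.2441]  H_jac=[-3.2678]  S=[2.7567]  K=[-0.2894]  nu=[-3.7597]  x^+=[-0.5460]  P^+=[0.0133]

H_jac[0,0] = -3.2678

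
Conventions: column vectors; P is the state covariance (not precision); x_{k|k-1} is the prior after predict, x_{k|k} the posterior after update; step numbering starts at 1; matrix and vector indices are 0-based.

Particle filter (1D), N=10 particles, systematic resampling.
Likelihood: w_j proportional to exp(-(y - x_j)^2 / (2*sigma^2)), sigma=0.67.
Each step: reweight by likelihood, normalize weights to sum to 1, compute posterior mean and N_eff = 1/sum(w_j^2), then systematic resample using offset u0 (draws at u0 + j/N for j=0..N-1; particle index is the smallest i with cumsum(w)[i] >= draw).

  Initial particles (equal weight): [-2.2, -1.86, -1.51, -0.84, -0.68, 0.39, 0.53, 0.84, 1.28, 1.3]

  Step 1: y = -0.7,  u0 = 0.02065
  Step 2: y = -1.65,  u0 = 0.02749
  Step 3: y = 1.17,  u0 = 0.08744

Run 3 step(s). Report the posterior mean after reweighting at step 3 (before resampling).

post_mean = -0.7586

step 1: w=[0.0246, 0.0675, 0.1454, 0.2954, 0.3018, 0.0804, 0.0560, 0.0215, 0.0038, 0.0035]  mean=-0.7641  Neff=4.6561  idx=[0, 2, 2, 3, 3, 3, 4, 4, 4, 6]
step 2: w=[0.1380, 0.1892, 0.1892, 0.0931, 0.0931, 0.0931, 0.0678, 0.0678, 0.0678, 0.0010]  mean=-1.2473  Neff=7.6682  idx=[0, 0, 1, 2, 2, 3, 4, 5, 6, 7]
step 3: w=[0.0000, 0.0000, 0.0043, 0.0043, 0.0043, 0.1414, 0.1414, 0.1414, 0.2814, 0.2814]  mean=-0.7586  Neff=4.5780  idx=[5, 6, 6, 7, 8, 8, 8, 9, 9, 9]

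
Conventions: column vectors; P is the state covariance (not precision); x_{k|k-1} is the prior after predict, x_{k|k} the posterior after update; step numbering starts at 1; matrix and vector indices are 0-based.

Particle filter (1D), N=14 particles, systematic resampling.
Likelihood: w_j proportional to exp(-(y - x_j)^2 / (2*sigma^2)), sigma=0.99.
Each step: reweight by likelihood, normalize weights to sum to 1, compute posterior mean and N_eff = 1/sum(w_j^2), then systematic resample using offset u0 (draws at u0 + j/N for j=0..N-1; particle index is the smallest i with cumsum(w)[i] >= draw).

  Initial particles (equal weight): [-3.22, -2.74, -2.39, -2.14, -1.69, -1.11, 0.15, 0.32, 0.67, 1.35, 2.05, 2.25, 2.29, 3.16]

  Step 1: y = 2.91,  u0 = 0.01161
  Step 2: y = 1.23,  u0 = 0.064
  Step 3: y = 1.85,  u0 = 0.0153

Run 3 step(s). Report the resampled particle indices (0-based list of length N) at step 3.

resampled_idx = [0, 1, 2, 3, 4, 5, 6, 7, 8, 9, 9, 10, 11, 12]

step 1: w=[0.0000, 0.0000, 0.0000, 0.0000, 0.0000, 0.0001, 0.0056, 0.0088, 0.0209, 0.0782, 0.1855, 0.2166, 0.2223, 0.2620]  mean=2.3279  Neff=4.8527  idx=[7, 9, 10, 10, 10, 11, 11, 11, 12, 12, 12, 13, 13, 13]
step 2: w=[0.0853, 0.1292, 0.0924, 0.0924, 0.0924, 0.0766, 0.0766, 0.0766, 0.0734, 0.0734, 0.0734, 0.0195, 0.0195, 0.0195]  mean=1.9755  Neff=11.8383  idx=[0, 1, 1, 2, 3, 4, 5, 5, 6, 7, 8, 9, 10, 13]
step 3: w=[0.0256, 0.0744, 0.0744, 0.0829, 0.0829, 0.0829, 0.0779, 0.0779, 0.0779, 0.0779, 0.0766, 0.0766, 0.0766, 0.0352]  mean=2.0581  Neff=13.2454  idx=[0, 1, 2, 3, 4, 5, 6, 7, 8, 9, 9, 10, 11, 12]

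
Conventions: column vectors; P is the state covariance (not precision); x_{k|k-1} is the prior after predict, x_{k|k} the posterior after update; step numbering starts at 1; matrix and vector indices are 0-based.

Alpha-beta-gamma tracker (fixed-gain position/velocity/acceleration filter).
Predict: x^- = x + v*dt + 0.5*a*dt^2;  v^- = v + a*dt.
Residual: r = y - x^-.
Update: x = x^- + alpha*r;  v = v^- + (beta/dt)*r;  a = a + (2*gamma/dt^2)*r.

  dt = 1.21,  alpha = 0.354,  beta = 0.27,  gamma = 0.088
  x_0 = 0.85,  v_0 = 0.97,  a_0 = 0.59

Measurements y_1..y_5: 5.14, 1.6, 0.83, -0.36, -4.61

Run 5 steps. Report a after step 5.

step 1: x_pred=2.4556  r=2.6844  x^+=3.4059  v^+=2.2829  a^+=0.9127
step 2: x_pred=6.8363  r=-5.2363  x^+=4.9827  v^+=2.2188  a^+=0.2832
step 3: x_pred=7.8748  r=-7.0448  x^+=5.3809  v^+=0.9896  a^+=-0.5636
step 4: x_pred=6.1657  r=-6.5257  x^+=3.8556  v^+=-1.1486  a^+=-1.3481
step 5: x_pred=1.4790  r=-6.0890  x^+=-0.6765  v^+=-4.1384  a^+=-2.0800

a_post = -2.0800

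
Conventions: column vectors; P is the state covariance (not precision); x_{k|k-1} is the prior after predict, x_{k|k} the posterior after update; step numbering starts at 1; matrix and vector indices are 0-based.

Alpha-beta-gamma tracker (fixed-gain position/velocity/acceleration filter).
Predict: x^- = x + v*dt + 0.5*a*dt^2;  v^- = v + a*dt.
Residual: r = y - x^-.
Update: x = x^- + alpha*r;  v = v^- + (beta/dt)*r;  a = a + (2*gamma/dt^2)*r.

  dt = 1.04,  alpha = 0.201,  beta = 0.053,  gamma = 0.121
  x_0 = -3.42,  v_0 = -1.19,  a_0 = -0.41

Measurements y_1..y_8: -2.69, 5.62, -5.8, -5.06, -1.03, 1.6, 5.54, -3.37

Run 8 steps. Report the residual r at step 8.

resid = -14.7708

step 1: x_pred=-4.8793  r=2.1893  x^+=-4.4393  v^+=-1.5048  a^+=0.0798
step 2: x_pred=-5.9611  r=11.5811  x^+=-3.6333  v^+=-0.8316  a^+=2.6710
step 3: x_pred=-3.0537  r=-2.7463  x^+=-3.6057  v^+=1.8063  a^+=2.0566
step 4: x_pred=-0.6149  r=-4.4451  x^+=-1.5084  v^+=3.7186  a^+=1.0620
step 5: x_pred=2.9333  r=-3.9633  x^+=2.1367  v^+=4.6211  a^+=0.1752
step 6: x_pred=7.0374  r=-5.4374  x^+=5.9445  v^+=4.5263  a^+=-1.0413
step 7: x_pred=10.0887  r=-4.5487  x^+=9.1744  v^+=3.2115  a^+=-2.0591
step 8: x_pred=11.4008  r=-14.7708  x^+=8.4319  v^+=0.3173  a^+=-5.3639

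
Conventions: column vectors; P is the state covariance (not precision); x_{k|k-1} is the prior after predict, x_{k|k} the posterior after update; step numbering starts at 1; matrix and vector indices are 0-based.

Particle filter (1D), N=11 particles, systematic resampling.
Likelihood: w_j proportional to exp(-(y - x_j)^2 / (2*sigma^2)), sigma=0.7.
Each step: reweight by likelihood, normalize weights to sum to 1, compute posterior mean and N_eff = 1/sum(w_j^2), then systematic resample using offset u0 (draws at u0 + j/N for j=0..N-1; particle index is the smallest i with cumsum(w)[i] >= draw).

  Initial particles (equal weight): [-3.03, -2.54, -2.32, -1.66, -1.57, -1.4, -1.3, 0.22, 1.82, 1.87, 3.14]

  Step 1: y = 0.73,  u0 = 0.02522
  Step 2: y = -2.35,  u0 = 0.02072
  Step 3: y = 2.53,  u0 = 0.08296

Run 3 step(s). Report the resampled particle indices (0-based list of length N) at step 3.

step 1: w=[0.0000, 0.0000, 0.0001, 0.0022, 0.0033, 0.0072, 0.0109, 0.5619, 0.2180, 0.1945, 0.0020]  mean=0.8571  Neff=2.4920  idx=[7, 7, 7, 7, 7, 7, 7, 8, 8, 9, 9]
step 2: w=[0.1429, 0.1429, 0.1429, 0.1429, 0.1429, 0.1429, 0.1429, 0.0000, 0.0000, 0.0000, 0.0000]  mean=0.2200  Neff=7.0001  idx=[0, 0, 1, 2, 2, 3, 3, 4, 5, 5, 6]
step 3: w=[0.0909, 0.0909, 0.0909, 0.0909, 0.0909, 0.0909, 0.0909, 0.0909, 0.0909, 0.0909, 0.0909]  mean=0.2200  Neff=11.0000  idx=[0, 1, 2, 3, 4, 5, 6, 7, 8, 9, 10]

resampled_idx = [0, 1, 2, 3, 4, 5, 6, 7, 8, 9, 10]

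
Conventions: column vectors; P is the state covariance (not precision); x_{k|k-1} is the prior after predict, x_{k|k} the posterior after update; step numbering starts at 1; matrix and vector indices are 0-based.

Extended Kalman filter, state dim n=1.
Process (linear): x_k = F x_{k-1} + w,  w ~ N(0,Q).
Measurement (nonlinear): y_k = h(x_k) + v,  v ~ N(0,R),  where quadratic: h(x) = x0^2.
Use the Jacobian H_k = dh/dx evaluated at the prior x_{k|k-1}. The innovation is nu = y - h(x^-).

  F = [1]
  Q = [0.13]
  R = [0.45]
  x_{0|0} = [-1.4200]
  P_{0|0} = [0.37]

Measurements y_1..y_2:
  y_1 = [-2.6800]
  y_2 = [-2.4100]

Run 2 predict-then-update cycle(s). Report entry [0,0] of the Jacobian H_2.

H_jac[0,0] = 0.1353

step 1: x^-=[-1.4200]  P^-=[0.5000]  H_jac=[-2.8400]  S=[4.4828]  K=[-0.3168]  nu=[-4.6964]  x^+=[0.0677]  P^+=[0.0502]
step 2: x^-=[0.0677]  P^-=[0.1802]  H_jac=[0.1353]  S=[0.4533]  K=[0.0538]  nu=[-2.4146]  x^+=[-0.0622]  P^+=[0.1789]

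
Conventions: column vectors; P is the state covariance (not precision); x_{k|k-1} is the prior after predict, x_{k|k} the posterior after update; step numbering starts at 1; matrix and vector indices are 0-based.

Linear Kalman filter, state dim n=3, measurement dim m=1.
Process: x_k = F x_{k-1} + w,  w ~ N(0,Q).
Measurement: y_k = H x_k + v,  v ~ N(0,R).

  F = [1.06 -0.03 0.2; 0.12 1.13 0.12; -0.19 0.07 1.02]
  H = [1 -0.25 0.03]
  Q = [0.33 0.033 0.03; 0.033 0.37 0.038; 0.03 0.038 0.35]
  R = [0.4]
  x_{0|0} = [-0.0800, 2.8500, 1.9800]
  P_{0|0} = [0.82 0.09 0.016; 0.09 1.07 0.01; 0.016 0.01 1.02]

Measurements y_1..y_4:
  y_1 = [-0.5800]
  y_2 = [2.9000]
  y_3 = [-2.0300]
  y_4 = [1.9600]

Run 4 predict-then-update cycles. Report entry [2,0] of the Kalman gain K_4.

step 1: x^-=[0.2257, 3.4485, 2.2343]  P^-=[1.2941 0.2376 0.0944; 0.2376 1.7904 0.2234; 0.0944 0.2234 1.4389]  S=[1.6907]  K=[0.7319; -0.1202; 0.0483]  nu=[-0.0106]  x^+=[0.2179, 3.4498, 2.2338]  P^+=[0.3883 0.3864 0.0346; 0.3864 1.7659 0.2332; 0.0346 0.2332 1.4349]
step 2: x^-=[0.5743, 4.1925, 2.4785]  P^-=[0.8126 0.5755 0.3039; 0.5755 2.8202 0.5390; 0.3039 0.5390 1.8752]  S=[1.1130]  K=[0.6091; -0.1019; 0.2025]  nu=[3.2995]  x^+=[2.5838, 3.8563, 3.1468]  P^+=[0.3998 0.6446 0.1666; 0.6446 2.8087 0.5620; 0.1666 0.5620 1.8295]
step 3: x^-=[3.2525, 5.0453, 2.9887]  P^-=[0.8778 0.9525 0.5328; 0.9525 4.3205 1.0110; 0.5328 1.0110 2.2802]  S=[1.0905]  K=[0.6013; -0.0893; 0.3195]  nu=[-4.1109]  x^+=[0.7808, 5.4123, 1.6751]  P^+=[0.4836 1.0110 0.3233; 1.0110 4.3118 1.0422; 0.3233 1.0422 2.1688]
step 4: x^-=[1.0003, 6.4106, 1.9392]  P^-=[1.0242 1.4884 0.7667; 1.4884 6.4801 1.6671; 0.7667 1.6671 2.6417]  S=[1.1084]  K=[0.6091; -0.0737; 0.3872]  nu=[2.5042]  x^+=[2.5256, 6.2262, 2.9088]  P^+=[0.6130 1.5381 0.5053; 1.5381 6.4740 1.6987; 0.5053 1.6987 2.4755]

K[2,0] = 0.3872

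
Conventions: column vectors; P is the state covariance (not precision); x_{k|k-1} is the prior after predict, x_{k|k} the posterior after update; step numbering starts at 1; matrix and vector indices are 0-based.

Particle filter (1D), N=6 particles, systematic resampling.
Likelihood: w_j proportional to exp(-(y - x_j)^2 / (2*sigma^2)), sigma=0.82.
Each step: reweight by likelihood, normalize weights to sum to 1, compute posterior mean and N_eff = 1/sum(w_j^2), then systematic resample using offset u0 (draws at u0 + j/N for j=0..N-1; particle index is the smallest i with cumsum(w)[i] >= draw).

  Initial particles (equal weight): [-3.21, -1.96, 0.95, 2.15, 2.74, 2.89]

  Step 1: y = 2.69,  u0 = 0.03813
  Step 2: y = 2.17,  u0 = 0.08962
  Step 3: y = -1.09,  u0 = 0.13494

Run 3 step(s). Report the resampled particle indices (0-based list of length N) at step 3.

resampled_idx = [0, 0, 0, 1, 1, 3]

step 1: w=[0.0000, 0.0000, 0.0366, 0.2796, 0.3467, 0.3371]  mean=2.5602  Neff=3.1911  idx=[3, 3, 4, 4, 5, 5]
step 2: w=[0.2028, 0.2028, 0.1593, 0.1593, 0.1379, 0.1379]  mean=2.5421  Neff=5.8469  idx=[0, 1, 2, 3, 4, 5]
step 3: w=[0.4700, 0.4700, 0.0211, 0.0211, 0.0088, 0.0088]  mean=2.1880  Neff=2.2579  idx=[0, 0, 0, 1, 1, 3]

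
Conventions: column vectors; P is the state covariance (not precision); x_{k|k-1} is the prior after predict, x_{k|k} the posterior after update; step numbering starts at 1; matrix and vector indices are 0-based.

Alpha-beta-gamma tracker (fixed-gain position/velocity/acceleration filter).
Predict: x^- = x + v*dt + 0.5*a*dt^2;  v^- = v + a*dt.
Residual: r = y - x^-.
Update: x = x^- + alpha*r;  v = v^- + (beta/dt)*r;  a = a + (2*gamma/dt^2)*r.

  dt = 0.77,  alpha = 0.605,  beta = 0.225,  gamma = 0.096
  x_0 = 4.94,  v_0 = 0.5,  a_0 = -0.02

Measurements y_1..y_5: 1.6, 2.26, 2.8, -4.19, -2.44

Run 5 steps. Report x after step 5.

step 1: x_pred=5.3191  r=-3.7191  x^+=3.0690  v^+=-0.6021  a^+=-1.2244
step 2: x_pred=2.2424  r=0.0176  x^+=2.2531  v^+=-1.5398  a^+=-1.2187
step 3: x_pred=0.7062  r=2.0938  x^+=1.9729  v^+=-1.8663  a^+=-0.5406
step 4: x_pred=0.3756  r=-4.5656  x^+=-2.3866  v^+=-3.6167  a^+=-2.0191
step 5: x_pred=-5.7700  r=3.3300  x^+=-3.7553  v^+=-4.1983  a^+=-0.9408

x_post = -3.7553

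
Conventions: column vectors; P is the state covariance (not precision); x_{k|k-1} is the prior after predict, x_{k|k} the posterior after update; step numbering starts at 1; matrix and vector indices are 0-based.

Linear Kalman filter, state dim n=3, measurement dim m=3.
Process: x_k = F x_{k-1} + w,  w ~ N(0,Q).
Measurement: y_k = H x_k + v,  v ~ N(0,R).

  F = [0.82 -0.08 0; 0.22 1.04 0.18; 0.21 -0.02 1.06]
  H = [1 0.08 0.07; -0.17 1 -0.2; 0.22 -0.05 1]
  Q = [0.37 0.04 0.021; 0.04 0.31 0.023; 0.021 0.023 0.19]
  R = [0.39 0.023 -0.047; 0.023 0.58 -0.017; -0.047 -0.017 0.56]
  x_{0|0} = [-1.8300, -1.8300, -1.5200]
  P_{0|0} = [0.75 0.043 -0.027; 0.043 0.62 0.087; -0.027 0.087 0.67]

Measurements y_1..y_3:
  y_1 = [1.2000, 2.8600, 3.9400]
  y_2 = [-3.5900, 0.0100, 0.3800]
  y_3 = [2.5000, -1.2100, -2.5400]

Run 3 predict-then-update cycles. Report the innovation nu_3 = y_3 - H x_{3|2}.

step 1: x^-=[-1.3542, -2.5794, -1.9589]  P^-=[0.8726 0.1544 0.1189; 0.1544 1.0887 0.2701; 0.1189 0.2701 0.9601]  S=[1.3187 0.0900 0.3442; 0.0900 1.5799 -0.0135; 0.3442 -0.0135 1.5869]  K=[0.6689 -0.0489 0.0455; 0.1185 0.6327 0.1369; -0.0058 0.0422 0.6146]  nu=[2.8977, 4.8174, 6.0679]  x^+=[0.6245, 1.6431, 1.9567]  P^+=[0.2604 0.0182 -0.0615; 0.0182 0.3856 0.0756; -0.0615 0.0756 0.3610]
step 2: x^-=[0.3807, 2.1985, 2.1724]  P^-=[0.5452 0.0599 0.0060; 0.0599 0.7831 0.1662; 0.0060 0.1662 0.5766]  S=[0.9553 0.0517 0.1270; 0.0517 1.3155 -0.0115; 0.1270 -0.0115 1.1496]  K=[0.5730 -0.0480 0.0431; 0.0946 0.5596 0.1172; -0.0059 0.0425 0.4965]  nu=[-4.2986, -1.6893, -1.7662]  x^+=[-2.0777, 0.6394, 1.2489]  P^+=[0.2229 0.0124 -0.0504; 0.0124 0.3401 0.0659; -0.0504 0.0659 0.2920]
step 3: x^-=[-1.7549, 0.4327, 0.8747]  P^-=[0.5204 0.0539 0.0101; 0.0539 0.7244 0.1434; 0.0101 0.1434 0.5027]  S=[0.9292 0.0442 0.1193; 0.0442 1.2646 -0.0183; 0.1193 -0.0183 1.0786]  K=[0.5613 -0.0478 0.0501; 0.0914 0.5413 0.1094; -0.0001 0.0392 0.4622]  nu=[4.1590, -1.7661, -3.0070]  x^+=[0.5134, -0.4722, -0.5845]  P^+=[0.2176 0.0124 -0.0447; 0.0124 0.3286 0.0615; -0.0447 0.0615 0.2711]

innov = [4.1590, -1.7661, -3.0070]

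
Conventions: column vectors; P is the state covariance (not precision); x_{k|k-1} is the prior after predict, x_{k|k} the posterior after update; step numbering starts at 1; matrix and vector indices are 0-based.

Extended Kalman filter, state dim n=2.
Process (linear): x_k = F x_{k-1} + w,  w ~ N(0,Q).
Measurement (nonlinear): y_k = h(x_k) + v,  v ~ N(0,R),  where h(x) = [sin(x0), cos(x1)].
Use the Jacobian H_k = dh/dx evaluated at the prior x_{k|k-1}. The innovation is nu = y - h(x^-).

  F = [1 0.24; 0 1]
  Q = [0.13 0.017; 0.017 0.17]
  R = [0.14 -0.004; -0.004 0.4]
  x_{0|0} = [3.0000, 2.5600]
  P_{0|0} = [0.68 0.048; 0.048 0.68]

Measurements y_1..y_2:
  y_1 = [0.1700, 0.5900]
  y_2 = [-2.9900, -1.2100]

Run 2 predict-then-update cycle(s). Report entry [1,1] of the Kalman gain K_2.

step 1: x^-=[3.6144, 2.5600]  P^-=[0.8722 0.2282; 0.2282 0.8500]  H_jac=[-0.8903 0.0000; 0.0000 -0.5494]  S=[0.8313 0.1076; 0.1076 0.6565]  K=[-0.9291 -0.0387; -0.1556 -0.6857]  nu=[0.6254, 1.4256]  x^+=[2.9783, 1.4851]  P^+=[0.1459 0.0214; 0.0214 0.4982]
step 2: x^-=[3.3347, 1.4851]  P^-=[0.3149 0.1580; 0.1580 0.6682]  H_jac=[-0.9814 0.0000; 0.0000 -0.9963]  S=[0.4433 0.1504; 0.1504 1.0633]  K=[-0.6795 -0.0519; -0.1441 -0.6057]  nu=[-2.7981, -1.2956]  x^+=[5.3033, 2.6731]  P^+=[0.0967 0.0181; 0.0181 0.2426]

K[1,1] = -0.6057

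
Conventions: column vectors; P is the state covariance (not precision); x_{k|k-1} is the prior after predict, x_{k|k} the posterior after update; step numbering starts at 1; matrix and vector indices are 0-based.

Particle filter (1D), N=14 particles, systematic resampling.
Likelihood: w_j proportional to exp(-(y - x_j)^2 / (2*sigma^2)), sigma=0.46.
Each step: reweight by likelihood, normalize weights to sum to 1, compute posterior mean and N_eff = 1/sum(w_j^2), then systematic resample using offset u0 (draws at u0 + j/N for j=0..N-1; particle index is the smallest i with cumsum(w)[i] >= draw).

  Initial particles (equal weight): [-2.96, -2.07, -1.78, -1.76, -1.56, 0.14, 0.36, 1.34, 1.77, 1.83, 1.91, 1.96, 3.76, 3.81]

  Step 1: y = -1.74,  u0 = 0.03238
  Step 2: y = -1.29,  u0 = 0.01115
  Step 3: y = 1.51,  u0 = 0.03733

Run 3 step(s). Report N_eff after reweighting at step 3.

step 1: w=[0.0080, 0.2076, 0.2675, 0.2682, 0.2487, 0.0001, 0.0000, 0.0000, 0.0000, 0.0000, 0.0000, 0.0000, 0.0000, 0.0000]  mean=-1.7894  Neff=4.0244  idx=[1, 1, 1, 2, 2, 2, 2, 3, 3, 3, 3, 4, 4, 4]
step 2: w=[0.0301, 0.0301, 0.0301, 0.0720, 0.0720, 0.0720, 0.0720, 0.0753, 0.0753, 0.0753, 0.0753, 0.1068, 0.1068, 0.1068]  mean=-1.7297  Neff=12.4434  idx=[0, 2, 3, 4, 5, 6, 7, 8, 9, 10, 11, 12, 12, 13]
step 3: w=[0.0001, 0.0001, 0.0084, 0.0084, 0.0084, 0.0084, 0.0115, 0.0115, 0.0115, 0.0115, 0.2300, 0.2300, 0.2300, 0.2300]  mean=-1.5767  Neff=4.7064  idx=[6, 10, 10, 10, 11, 11, 11, 11, 12, 12, 12, 13, 13, 13]

N_eff = 4.7064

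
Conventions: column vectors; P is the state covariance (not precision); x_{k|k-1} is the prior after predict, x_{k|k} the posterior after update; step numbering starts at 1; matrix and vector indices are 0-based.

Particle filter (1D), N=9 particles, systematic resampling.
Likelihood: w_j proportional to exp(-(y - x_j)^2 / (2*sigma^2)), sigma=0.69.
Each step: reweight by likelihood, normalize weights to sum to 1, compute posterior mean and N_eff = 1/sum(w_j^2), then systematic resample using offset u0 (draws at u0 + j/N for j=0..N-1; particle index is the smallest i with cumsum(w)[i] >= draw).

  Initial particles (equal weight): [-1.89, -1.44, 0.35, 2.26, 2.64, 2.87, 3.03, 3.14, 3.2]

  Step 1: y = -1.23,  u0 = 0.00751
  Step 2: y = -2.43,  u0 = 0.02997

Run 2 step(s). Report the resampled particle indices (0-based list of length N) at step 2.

resampled_idx = [0, 0, 1, 2, 3, 3, 4, 6, 7]

step 1: w=[0.3812, 0.5750, 0.0438, 0.0000, 0.0000, 0.0000, 0.0000, 0.0000, 0.0000]  mean=-1.5332  Neff=2.0925  idx=[0, 0, 0, 0, 1, 1, 1, 1, 1]
step 2: w=[0.1556, 0.1556, 0.1556, 0.1556, 0.0755, 0.0755, 0.0755, 0.0755, 0.0755]  mean=-1.7201  Neff=7.9765  idx=[0, 0, 1, 2, 3, 3, 4, 6, 7]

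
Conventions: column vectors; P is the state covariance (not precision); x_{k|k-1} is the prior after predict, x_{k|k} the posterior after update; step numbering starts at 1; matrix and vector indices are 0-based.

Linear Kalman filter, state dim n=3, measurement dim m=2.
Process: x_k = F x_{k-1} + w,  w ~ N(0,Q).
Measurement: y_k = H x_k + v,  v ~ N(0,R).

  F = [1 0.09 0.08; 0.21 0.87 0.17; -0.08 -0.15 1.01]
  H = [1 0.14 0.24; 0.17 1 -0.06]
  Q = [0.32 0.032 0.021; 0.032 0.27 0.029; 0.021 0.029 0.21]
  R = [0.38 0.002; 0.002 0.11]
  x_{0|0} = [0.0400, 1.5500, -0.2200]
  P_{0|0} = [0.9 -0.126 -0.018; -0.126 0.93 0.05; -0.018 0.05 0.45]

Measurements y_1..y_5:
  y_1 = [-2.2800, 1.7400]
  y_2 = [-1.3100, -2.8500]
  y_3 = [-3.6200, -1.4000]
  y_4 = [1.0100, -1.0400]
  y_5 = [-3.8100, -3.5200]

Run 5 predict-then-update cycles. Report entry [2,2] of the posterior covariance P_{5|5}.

step 1: x^-=[0.1619, 1.3195, -0.4579]  P^-=[1.2056 0.1888 -0.0215; 0.1888 0.9941 0.0216; -0.0215 0.0216 0.6805]  S=[1.6882 0.5351; 0.5351 1.2034]  K=[0.7248 0.0060; -0.0845 0.8892; 0.1069 -0.0665]  nu=[-2.5167, 0.3655]  x^+=[-1.6600, 1.8571, -0.7512]  P^+=[0.3140 -0.0588 -0.1263; -0.0588 0.1109 0.0542; -0.1263 0.0542 0.6635]
step 2: x^-=[-1.5529, 1.1393, -0.9045]  P^-=[0.6091 0.0443 -0.0653; 0.0443 0.3725 0.1503; -0.0653 0.1503 0.8939]  S=[1.0391 0.2263; 0.2263 0.5017]  K=[0.5669 0.0469; -0.0371 0.7563; 0.1406 0.1071]  nu=[0.3005, -3.7796]  x^+=[-1.5599, -1.7302, -1.2670]  P^+=[0.2621 -0.0482 -0.1658; -0.0482 0.0968 0.0919; -0.1658 0.0919 0.8608]
step 3: x^-=[-1.8170, -2.0482, -0.8954]  P^-=[0.5545 0.0403 -0.0833; 0.0403 0.3774 0.2101; -0.0833 0.2101 1.0897]  S=[0.9900 0.2249; 0.2249 0.4976]  K=[0.5370 0.0377; -0.0275 0.7594; 0.1673 0.1868]  nu=[-1.3014, 0.9034]  x^+=[-2.4817, -1.3263, -0.9443]  P^+=[0.2592 -0.0508 -0.1997; -0.0508 0.0991 0.1167; -0.1997 0.1167 1.0306]
step 4: x^-=[-2.6766, -1.8356, -0.5563]  P^-=[0.5471 0.0356 -0.1011; 0.0356 0.3879 0.2537; -0.1011 0.2537 1.2609]  S=[0.9859 0.2283; 0.2283 0.5020]  K=[0.5290 0.0277; -0.0243 0.7656; 0.1858 0.2359]  nu=[4.0771, 1.2173]  x^+=[-0.4860, -1.0029, 0.4885]  P^+=[0.2642 -0.0547 -0.2309; -0.0547 0.1016 0.1363; -0.2309 0.1363 1.1789]
step 5: x^-=[-0.5372, -0.8915, 0.6827]  P^-=[0.5477 0.0313 -0.1187; 0.0313 0.3965 0.2897; -0.1187 0.2897 1.4113]  S=[0.9880 0.2317; 0.2317 0.5057]  K=[0.5254 0.0194; -0.0225 0.7705; 0.1995 0.2741]  nu=[-3.3118, -2.4962]  x^+=[-2.3256, -2.7404, -0.6621]  P^+=[0.2701 -0.0583 -0.2592; -0.0583 0.1038 0.1531; -0.2592 0.1531 1.3086]

P_post[2,2] = 1.3086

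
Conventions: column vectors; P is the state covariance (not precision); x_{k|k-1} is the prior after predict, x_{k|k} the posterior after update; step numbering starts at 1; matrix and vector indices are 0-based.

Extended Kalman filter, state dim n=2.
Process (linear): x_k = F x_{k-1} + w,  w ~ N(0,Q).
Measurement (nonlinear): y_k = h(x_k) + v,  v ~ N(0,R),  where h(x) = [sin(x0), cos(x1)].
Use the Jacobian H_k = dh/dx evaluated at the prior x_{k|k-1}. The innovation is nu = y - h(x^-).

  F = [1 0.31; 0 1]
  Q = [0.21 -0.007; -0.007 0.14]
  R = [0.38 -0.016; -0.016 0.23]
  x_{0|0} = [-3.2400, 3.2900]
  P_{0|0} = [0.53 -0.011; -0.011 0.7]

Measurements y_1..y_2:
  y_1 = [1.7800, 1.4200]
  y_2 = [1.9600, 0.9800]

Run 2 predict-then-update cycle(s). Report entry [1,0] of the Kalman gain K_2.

step 1: x^-=[-2.2201, 3.2900]  P^-=[0.8004 0.1990; 0.1990 0.8400]  H_jac=[-0.6046 0.0000; 0.0000 0.1479]  S=[0.6726 -0.0338; -0.0338 0.2484]  K=[-0.7185 0.0207; -0.1548 0.4790]  nu=[2.5765, 2.4090]  x^+=[-4.0214, 4.0451]  P^+=[0.4521 0.1100; 0.1100 0.7619]
step 2: x^-=[-2.7674, 4.0451]  P^-=[0.8035 0.3392; 0.3392 0.9019]  H_jac=[-0.9308 0.0000; 0.0000 0.7855]  S=[1.0762 -0.2640; -0.2640 0.7865]  K=[-0.6668 0.1149; -0.0789 0.8743]  nu=[2.3255, 1.5989]  x^+=[-4.1343, 5.2595]  P^+=[0.2742 0.0472; 0.0472 0.2576]

K[1,0] = -0.0789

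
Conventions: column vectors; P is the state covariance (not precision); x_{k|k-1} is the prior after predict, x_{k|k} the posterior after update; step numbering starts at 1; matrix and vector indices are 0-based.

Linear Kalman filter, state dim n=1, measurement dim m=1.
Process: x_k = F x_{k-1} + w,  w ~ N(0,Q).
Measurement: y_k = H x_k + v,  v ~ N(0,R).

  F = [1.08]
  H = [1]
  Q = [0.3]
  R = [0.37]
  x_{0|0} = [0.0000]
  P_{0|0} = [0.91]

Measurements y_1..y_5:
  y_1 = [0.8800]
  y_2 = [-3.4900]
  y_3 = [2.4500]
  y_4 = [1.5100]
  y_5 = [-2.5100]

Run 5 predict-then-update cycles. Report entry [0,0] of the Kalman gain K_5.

K[0,0] = 0.6023

step 1: x^-=[0.0000]  P^-=[1.3614]  S=[1.7314]  K=[0.7863]  nu=[0.8800]  x^+=[0.6919]  P^+=[0.2909]
step 2: x^-=[0.7473]  P^-=[0.6393]  S=[1.0093]  K=[0.6334]  nu=[-4.2373]  x^+=[-1.9367]  P^+=[0.2344]
step 3: x^-=[-2.0916]  P^-=[0.5734]  S=[0.9434]  K=[0.6078]  nu=[4.5416]  x^+=[0.6687]  P^+=[0.2249]
step 4: x^-=[0.7222]  P^-=[0.5623]  S=[0.9323]  K=[0.6031]  nu=[0.7878]  x^+=[1.1974]  P^+=[0.2232]
step 5: x^-=[1.2931]  P^-=[0.5603]  S=[0.9303]  K=[0.6023]  nu=[-3.8031]  x^+=[-0.9974]  P^+=[0.2228]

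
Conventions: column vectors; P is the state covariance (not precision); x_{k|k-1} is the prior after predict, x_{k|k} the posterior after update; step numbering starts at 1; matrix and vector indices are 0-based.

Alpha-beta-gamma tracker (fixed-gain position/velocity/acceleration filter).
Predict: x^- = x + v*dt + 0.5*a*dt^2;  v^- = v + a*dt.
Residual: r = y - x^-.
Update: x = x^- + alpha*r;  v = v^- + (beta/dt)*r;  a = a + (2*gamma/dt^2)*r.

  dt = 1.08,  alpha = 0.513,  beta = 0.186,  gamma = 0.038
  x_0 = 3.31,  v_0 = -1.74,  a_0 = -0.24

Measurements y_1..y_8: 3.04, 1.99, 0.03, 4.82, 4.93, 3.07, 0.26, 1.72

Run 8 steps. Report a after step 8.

a_post = 0.0926

step 1: x_pred=1.2908  r=1.7492  x^+=2.1882  v^+=-1.6980  a^+=-0.1260
step 2: x_pred=0.2809  r=1.7091  x^+=1.1577  v^+=-1.5397  a^+=-0.0147
step 3: x_pred=-0.5138  r=0.5438  x^+=-0.2348  v^+=-1.4619  a^+=0.0208
step 4: x_pred=-1.8016  r=6.6216  x^+=1.5953  v^+=-0.2991  a^+=0.4522
step 5: x_pred=1.5360  r=3.3940  x^+=3.2771  v^+=0.7738  a^+=0.6734
step 6: x_pred=4.5056  r=-1.4356  x^+=3.7691  v^+=1.2538  a^+=0.5798
step 7: x_pred=5.4614  r=-5.2014  x^+=2.7931  v^+=0.9842  a^+=0.2409
step 8: x_pred=3.9965  r=-2.2765  x^+=2.8287  v^+=0.8523  a^+=0.0926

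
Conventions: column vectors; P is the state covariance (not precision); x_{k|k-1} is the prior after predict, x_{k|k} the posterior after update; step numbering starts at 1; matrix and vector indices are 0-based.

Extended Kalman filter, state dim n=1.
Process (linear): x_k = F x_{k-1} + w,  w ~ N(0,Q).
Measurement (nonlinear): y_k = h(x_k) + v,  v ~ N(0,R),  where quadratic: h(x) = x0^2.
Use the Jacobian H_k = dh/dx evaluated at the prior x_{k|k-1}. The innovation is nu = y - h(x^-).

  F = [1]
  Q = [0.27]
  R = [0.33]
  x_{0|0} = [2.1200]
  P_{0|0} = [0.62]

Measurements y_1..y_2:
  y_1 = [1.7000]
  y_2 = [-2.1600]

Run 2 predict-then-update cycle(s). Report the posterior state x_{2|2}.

step 1: x^-=[2.1200]  P^-=[0.8900]  H_jac=[4.2400]  S=[16.3301]  K=[0.2311]  nu=[-2.7944]  x^+=[1.4743]  P^+=[0.0180]
step 2: x^-=[1.4743]  P^-=[0.2880]  H_jac=[2.9485]  S=[2.8337]  K=[0.2997]  nu=[-4.3334]  x^+=[0.1757]  P^+=[0.0335]

x_post = [0.1757]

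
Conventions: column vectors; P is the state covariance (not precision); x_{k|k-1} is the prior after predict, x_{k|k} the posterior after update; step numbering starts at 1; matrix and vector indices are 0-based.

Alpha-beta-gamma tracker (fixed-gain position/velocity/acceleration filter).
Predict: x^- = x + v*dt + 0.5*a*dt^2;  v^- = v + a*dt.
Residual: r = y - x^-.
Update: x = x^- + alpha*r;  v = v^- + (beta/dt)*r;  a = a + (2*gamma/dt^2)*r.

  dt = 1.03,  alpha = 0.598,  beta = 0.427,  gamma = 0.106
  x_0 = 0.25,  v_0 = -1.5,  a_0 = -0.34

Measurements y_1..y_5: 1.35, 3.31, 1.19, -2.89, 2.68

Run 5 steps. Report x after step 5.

x_post = 0.8944

step 1: x_pred=-1.4754  r=2.8254  x^+=0.2142  v^+=-0.6789  a^+=0.2246
step 2: x_pred=-0.3659  r=3.6759  x^+=1.8323  v^+=1.0763  a^+=0.9592
step 3: x_pred=3.4497  r=-2.2597  x^+=2.0984  v^+=1.1275  a^+=0.5076
step 4: x_pred=3.5289  r=-6.4189  x^+=-0.3096  v^+=-1.0107  a^+=-0.7751
step 5: x_pred=-1.7618  r=4.4418  x^+=0.8944  v^+=0.0323  a^+=0.1125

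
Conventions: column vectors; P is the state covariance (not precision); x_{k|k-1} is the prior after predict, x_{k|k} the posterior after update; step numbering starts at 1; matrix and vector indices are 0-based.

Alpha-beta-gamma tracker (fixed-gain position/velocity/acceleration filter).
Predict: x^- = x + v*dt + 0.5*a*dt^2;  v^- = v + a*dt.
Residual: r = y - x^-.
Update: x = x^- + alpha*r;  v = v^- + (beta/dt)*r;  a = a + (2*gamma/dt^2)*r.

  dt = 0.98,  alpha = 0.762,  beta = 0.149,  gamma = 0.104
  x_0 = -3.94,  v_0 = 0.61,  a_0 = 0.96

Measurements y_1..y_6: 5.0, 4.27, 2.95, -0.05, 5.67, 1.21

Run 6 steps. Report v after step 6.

step 1: x_pred=-2.8812  r=7.8812  x^+=3.1243  v^+=2.7491  a^+=2.6669
step 2: x_pred=7.0990  r=-2.8290  x^+=4.9433  v^+=4.9325  a^+=2.0542
step 3: x_pred=10.7636  r=-7.8136  x^+=4.8096  v^+=5.7576  a^+=0.3620
step 4: x_pred=10.6259  r=-10.6759  x^+=2.4909  v^+=4.4892  a^+=-1.9502
step 5: x_pred=5.9538  r=-0.2838  x^+=5.7375  v^+=2.5348  a^+=-2.0116
step 6: x_pred=7.2557  r=-6.0457  x^+=2.6489  v^+=-0.3558  a^+=-3.3210

v_post = -0.3558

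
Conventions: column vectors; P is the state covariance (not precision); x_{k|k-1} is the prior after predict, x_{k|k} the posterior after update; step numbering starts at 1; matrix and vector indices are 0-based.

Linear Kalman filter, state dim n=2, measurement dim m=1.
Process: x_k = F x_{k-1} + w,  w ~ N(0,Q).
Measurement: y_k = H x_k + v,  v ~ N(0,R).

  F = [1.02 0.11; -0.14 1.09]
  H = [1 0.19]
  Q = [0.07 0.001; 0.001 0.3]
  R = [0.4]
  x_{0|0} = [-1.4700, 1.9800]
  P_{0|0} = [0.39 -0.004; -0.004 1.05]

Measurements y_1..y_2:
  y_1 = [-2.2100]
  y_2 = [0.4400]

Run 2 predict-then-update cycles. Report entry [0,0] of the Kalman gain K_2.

step 1: x^-=[-1.2816, 2.3640]  P^-=[0.4876 0.0668; 0.0668 1.5564]  S=[0.9691]  K=[0.5162; 0.3741]  nu=[-1.3776]  x^+=[-1.9927, 1.8487]  P^+=[0.2293 -0.1203; -0.1203 1.4208]
step 2: x^-=[-1.8292, 2.2941]  P^-=[0.2988 0.0067; 0.0067 2.0292]  S=[0.7746]  K=[0.3874; 0.5064]  nu=[1.8333]  x^+=[-1.1190, 3.2224]  P^+=[0.1826 -0.1453; -0.1453 1.8306]

K[0,0] = 0.3874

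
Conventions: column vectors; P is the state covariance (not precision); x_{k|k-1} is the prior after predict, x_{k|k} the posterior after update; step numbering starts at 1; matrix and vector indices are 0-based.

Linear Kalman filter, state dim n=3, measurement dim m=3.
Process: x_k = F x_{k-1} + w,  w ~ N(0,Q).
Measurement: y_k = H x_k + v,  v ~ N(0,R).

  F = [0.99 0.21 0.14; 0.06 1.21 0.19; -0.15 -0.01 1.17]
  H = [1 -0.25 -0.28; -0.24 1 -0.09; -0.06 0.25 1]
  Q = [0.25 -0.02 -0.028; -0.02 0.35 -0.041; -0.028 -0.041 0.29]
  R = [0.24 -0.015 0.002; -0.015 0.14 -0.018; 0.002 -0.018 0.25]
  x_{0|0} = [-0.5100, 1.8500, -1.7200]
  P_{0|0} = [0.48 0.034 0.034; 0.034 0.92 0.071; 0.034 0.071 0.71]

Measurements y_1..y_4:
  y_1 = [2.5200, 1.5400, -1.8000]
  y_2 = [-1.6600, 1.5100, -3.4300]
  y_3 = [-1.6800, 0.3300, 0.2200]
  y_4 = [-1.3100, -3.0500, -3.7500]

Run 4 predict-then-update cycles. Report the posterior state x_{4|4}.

step 1: x^-=[-0.3572, 1.8811, -1.9544]  P^-=[0.8027 0.3239 0.0697; 0.3239 1.7627 0.1970; 0.0697 0.1970 1.2593]  S=[1.0782 -0.3256 -0.4153; -0.3256 1.7712 0.4582; -0.4153 0.4582 1.7028]  K=[0.7795 0.1602 0.2072; 0.1829 0.9345 0.1562; -0.0536 -0.1794 0.8012]  nu=[2.8002, -0.6027, -0.3373]  x^+=[1.6590, 1.7772, -2.2667]  P^+=[0.2141 0.0627 0.0476; 0.0627 0.1396 -0.0085; 0.0476 -0.0085 0.2084]
step 2: x^-=[1.6983, 1.8193, -2.9187]  P^-=[0.5088 0.1172 0.0236; 0.1172 0.5689 -0.0198; 0.0236 -0.0198 0.5638]  S=[0.7540 -0.1364 -0.1606; -0.1364 0.6911 0.0419; -0.1606 0.0419 0.8350]  K=[0.6803 0.1148 0.1518; 0.1468 0.8064 0.1260; -0.0594 -0.1622 0.6643]  nu=[-3.7207, -0.1644, -0.8642]  x^+=[-0.9831, 1.0316, -3.2452]  P^+=[0.1845 0.0506 0.0357; 0.0506 0.1197 -0.0096; 0.0357 -0.0096 0.1734]
step 3: x^-=[-1.2109, 0.5727, -3.6598]  P^-=[0.4699 0.0923 0.0089; 0.0923 0.5359 -0.0269; 0.0089 -0.0269 0.5194]  S=[0.7292 -0.1441 -0.1630; -0.1441 0.6681 0.0366; -0.1630 0.0366 0.7873]  K=[0.6603 0.1031 0.1367; 0.1373 0.7956 0.1205; -0.0662 -0.1629 0.6444]  nu=[-1.3506, -0.8627, 3.6640]  x^+=[-1.6907, 0.1423, -1.0689]  P^+=[0.1782 0.0477 0.0324; 0.0477 0.1177 -0.0105; 0.0324 -0.0105 0.1685]
step 4: x^-=[-1.7936, -0.1324, -0.9984]  P^-=[0.4614 0.0869 0.0052; 0.0869 0.5319 -0.0287; 0.0052 -0.0287 0.5136]  S=[0.7245 -0.1463 -0.1652; -0.1463 0.6663 0.0356; -0.1652 0.0356 0.7809]  K=[0.6555 0.1004 0.1331; 0.1351 0.7941 0.1191; -0.0683 -0.1637 0.6411]  nu=[0.1709, -3.4379, -2.8261]  x^+=[-2.4030, -3.1762, -2.2593]  P^+=[0.1767 0.0471 0.0316; 0.0471 0.1173 -0.0108; 0.0316 -0.0108 0.1677]

x_post = [-2.4030, -3.1762, -2.2593]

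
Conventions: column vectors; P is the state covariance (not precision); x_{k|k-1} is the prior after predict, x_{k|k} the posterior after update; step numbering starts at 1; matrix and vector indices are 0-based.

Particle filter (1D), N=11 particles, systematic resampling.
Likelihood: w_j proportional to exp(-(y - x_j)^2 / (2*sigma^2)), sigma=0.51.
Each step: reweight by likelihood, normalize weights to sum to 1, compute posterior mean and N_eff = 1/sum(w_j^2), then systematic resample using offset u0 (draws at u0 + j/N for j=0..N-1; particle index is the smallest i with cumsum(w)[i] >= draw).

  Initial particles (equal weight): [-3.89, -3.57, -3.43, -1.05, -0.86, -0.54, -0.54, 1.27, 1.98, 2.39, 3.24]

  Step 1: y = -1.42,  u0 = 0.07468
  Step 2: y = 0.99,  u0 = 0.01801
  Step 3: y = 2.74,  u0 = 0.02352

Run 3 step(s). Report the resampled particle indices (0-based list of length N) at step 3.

resampled_idx = [2, 3, 3, 4, 5, 6, 7, 7, 8, 9, 10]

step 1: w=[0.0000, 0.0001, 0.0002, 0.4348, 0.3096, 0.1277, 0.1277, 0.0000, 0.0000, 0.0000, 0.0000]  mean=-0.8617  Neff=3.1499  idx=[3, 3, 3, 3, 4, 4, 4, 4, 5, 6, 6]
step 2: w=[0.0083, 0.0083, 0.0083, 0.0083, 0.0345, 0.0345, 0.0345, 0.0345, 0.2762, 0.2762, 0.2762]  mean=-0.6012  Neff=4.2760  idx=[2, 6, 8, 8, 8, 9, 9, 9, 10, 10, 10]
step 3: w=[0.0001, 0.0016, 0.1109, 0.1109, 0.1109, 0.1109, 0.1109, 0.1109, 0.1109, 0.1109, 0.1109]  mean=-0.5406  Neff=9.0308  idx=[2, 3, 3, 4, 5, 6, 7, 7, 8, 9, 10]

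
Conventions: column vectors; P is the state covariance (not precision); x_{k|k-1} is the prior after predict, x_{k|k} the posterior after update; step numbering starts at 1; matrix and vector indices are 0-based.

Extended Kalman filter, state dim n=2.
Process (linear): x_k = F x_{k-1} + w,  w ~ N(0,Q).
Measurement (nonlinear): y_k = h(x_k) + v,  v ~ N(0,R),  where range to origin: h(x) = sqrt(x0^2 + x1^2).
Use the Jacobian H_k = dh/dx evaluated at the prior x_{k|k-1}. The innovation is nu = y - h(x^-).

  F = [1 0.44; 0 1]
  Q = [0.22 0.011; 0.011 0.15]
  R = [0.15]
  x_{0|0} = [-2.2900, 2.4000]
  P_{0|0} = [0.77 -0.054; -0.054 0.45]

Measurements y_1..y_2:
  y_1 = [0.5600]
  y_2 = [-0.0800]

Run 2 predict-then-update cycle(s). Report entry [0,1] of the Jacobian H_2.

step 1: x^-=[-1.2340, 2.4000]  P^-=[1.0296 0.1550; 0.1550 0.6000]  H_jac=[-0.4573 0.8893]  S=[0.7138]  K=[-0.4665; 0.6483]  nu=[-2.1387]  x^+=[-0.2364, 1.0135]  P^+=[0.8743 0.3708; 0.3708 0.3000]
step 2: x^-=[0.2096, 1.0135]  P^-=[1.4787 0.5139; 0.5139 0.4500]  H_jac=[0.2025 0.9793]  S=[0.8460]  K=[0.9488; 0.6439]  nu=[-1.1150]  x^+=[-0.8483, 0.2956]  P^+=[0.7172 -0.0030; -0.0030 0.0992]

H_jac[0,1] = 0.9793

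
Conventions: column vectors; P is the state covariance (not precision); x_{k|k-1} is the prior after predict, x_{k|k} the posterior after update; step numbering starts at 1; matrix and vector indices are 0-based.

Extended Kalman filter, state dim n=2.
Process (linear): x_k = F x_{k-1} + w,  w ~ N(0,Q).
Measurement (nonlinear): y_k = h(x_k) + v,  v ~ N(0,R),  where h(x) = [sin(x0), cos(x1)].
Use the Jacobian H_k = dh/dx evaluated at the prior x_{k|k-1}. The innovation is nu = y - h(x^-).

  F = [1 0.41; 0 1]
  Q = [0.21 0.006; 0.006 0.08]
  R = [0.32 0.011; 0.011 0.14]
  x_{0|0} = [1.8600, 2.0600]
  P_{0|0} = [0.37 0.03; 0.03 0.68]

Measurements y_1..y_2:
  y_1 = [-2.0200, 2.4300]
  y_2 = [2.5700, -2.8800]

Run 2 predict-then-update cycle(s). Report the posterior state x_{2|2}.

x_post = [1.2624, -2.6111]

step 1: x^-=[2.7046, 2.0600]  P^-=[0.7189 0.3148; 0.3148 0.7600]  H_jac=[-0.9060 0.0000; 0.0000 -0.8827]  S=[0.9101 0.2628; 0.2628 0.7322]  K=[-0.6761 -0.1369; -0.0545 -0.8967]  nu=[-2.4432, 2.8999]  x^+=[3.9597, -0.4072]  P^+=[0.2405 0.0301; 0.0301 0.1429]
step 2: x^-=[3.7927, -0.4072]  P^-=[0.4992 0.0947; 0.0947 0.2229]  H_jac=[-0.7954 0.0000; 0.0000 0.3961]  S=[0.6358 -0.0188; -0.0188 0.1750]  K=[-0.6201 0.1476; -0.1039 0.4934]  nu=[3.1761, -3.7982]  x^+=[1.2624, -2.6111]  P^+=[0.2474 0.0350; 0.0350 0.1715]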